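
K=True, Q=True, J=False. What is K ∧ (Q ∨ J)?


K = True, Q = True, J = False
Expression: K ∧ (Q ∨ J)
Step 1: Q ∨ J = True OR False = True
Step 2: K ∧ (True) = True AND True = True

True


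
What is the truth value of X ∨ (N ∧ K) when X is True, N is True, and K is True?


X = True, N = True, K = True
Step 1: N ∧ K = True AND True = True
Step 2: X ∨ True = True OR True = True
AND evaluated first (higher precedence); then OR applied.

True


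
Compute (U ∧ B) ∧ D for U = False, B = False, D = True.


U = False, B = False, D = True
Step 1: U ∧ B = False AND False = False
Step 2: False ∧ D = False AND True = False
AND is true only when ALL operands are true.

False


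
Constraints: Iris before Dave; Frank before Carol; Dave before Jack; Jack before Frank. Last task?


Constraints: Iris before Dave; Frank before Carol; Dave before Jack; Jack before Frank
The last task can have nothing scheduled after it, so it must never appear on the left of a 'before'.
Tasks appearing before some other task: Iris, Frank, Dave, Jack.
The only task not in that list is Carol → it is last.

Carol


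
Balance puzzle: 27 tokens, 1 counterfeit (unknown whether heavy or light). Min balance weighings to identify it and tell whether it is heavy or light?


Let n = 27. 54 possibilities (n tokens × lighter/heavier); each weighing has 3 outcomes.
Bound for k weighings: say the first weighing puts j tokens on each pan. If it tips, the 2j weighed tokens remain suspects (each with a known direction) and k-1 weighings give 3^(k-1) outcomes; 3^(k-1) is odd, so 2j ≤ 3^(k-1) - 1. If it balances, the n - 2j unweighed tokens remain with direction unknown: 2(n - 2j) ≤ 3^(k-1) - 1 by the same parity argument. Adding, n ≤ (3^(k-1) - 1) + (3^(k-1) - 1)/2 = (3^k - 3)/2, and the classical three-group strategy achieves this (3 tokens in 2 weighings, 12 in 3, 39 in 4, 120 in 5).
So we need the smallest k with (3^k - 3)/2 ≥ 27.
k = 3: (3^3 - 3)/2 = 12 < 27 ✗
k = 4: (3^4 - 3)/2 = 39 ≥ 27 ✓

4


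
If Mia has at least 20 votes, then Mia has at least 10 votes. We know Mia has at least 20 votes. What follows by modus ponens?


Modus ponens: P → Q, P ⊢ Q
P: Mia has at least 20 votes
Q: Mia has at least 10 votes
We have P → Q and P is true.
By modus ponens, Q must be true.

Mia has at least 10 votes


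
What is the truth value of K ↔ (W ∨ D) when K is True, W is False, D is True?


K = True, W = False, D = True
Step 1: W ∨ D = False OR True = True
Step 2: K ↔ (True): true when both sides have same truth value.
Result: True ↔ True = True

True


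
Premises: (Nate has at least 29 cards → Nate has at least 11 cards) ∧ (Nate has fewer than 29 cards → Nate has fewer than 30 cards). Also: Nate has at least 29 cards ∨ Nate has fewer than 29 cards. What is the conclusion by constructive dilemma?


Constructive dilemma: (P → Q) ∧ (R → S), P ∨ R ⊢ Q ∨ S
Premise 1: Nate has at least 29 cards → Nate has at least 11 cards
Premise 2: Nate has fewer than 29 cards → Nate has fewer than 30 cards
Premise 3: Nate has at least 29 cards ∨ Nate has fewer than 29 cards
Case 1: Assuming Nate has at least 29 cards, then by Premise 1, Nate has at least 11 cards.
Case 2: Assuming Nate has fewer than 29 cards, then by Premise 2, Nate has fewer than 30 cards.
Since one of Nate has at least 29 cards or Nate has fewer than 29 cards must hold, we get Nate has at least 11 cards or Nate has fewer than 30 cards.

Nate has at least 11 cards or Nate has fewer than 30 cards.


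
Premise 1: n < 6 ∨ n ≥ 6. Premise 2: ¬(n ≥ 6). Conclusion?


Disjunctive syllogism: P ∨ Q, ¬P ⊢ Q
Disjunction: n < 6 ∨ n ≥ 6
We know it is not the case that n ≥ 6.
By disjunctive syllogism, the other disjunct must be true.

n < 6


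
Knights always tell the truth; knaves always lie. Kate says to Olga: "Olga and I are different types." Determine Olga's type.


Kate says: "Olga and I are different types."
Case 1: Kate is a Knight (truth-teller)
  Statement is true → they ARE different → Olga is a Knave
Case 2: Kate is a Knave (liar)
  Statement is false → they are NOT different → Olga is a Knave
In both cases, Olga is a Knave.

Knave


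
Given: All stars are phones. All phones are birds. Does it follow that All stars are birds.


Premise 1: All stars are phones.
Premise 2: All phones are birds.
Conclusion: All stars are birds.
Barbara syllogism (AAA-1): All A are B, All B are C → All A are C.
Middle term (phones) distributed in premise 2.

Valid


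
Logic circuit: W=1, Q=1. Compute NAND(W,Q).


W AND Q = 1
NOT(1) = 0

0


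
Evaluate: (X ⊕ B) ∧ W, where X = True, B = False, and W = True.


X = True, B = False, W = True
Step 1: X ⊕ B = True XOR False = True
Step 2: True ∧ W = True AND True = True
XOR true when exactly one of X,B is true; then AND with W.

True


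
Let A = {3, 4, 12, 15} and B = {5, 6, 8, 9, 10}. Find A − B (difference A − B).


A = {3, 4, 12, 15}
B = {5, 6, 8, 9, 10}
Operation: difference A − B
In A but not B: 3, 4, 12, 15

{3, 4, 12, 15}


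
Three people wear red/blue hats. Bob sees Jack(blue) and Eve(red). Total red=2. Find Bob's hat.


Total red = 2, seen red = 1
Own red = 2 - 1 = 1
Bob's hat is red.

red


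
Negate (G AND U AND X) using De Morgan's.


De Morgan's law: ¬(P ∧ Q ∧ R) ≡ ¬P ∨ ¬Q ∨ ¬R
¬(G ∧ U ∧ X) = ¬G ∨ ¬U ∨ ¬X

¬G ∨ ¬U ∨ ¬X


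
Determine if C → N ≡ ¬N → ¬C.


Expression 1: C → N
Expression 2: ¬N → ¬C
Truth table (C N | Expr1 Expr2):
  T T |   T     T
  T F |   F     F
  F T |   T     T
  F F |   T     T
All 4 rows agree, so the expressions are logically equivalent.

Yes


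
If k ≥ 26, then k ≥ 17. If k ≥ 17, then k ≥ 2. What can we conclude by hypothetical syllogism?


Hypothetical syllogism: P → Q, Q → R ⊢ P → R
Premise 1: k ≥ 26 → k ≥ 17
Premise 2: k ≥ 17 → k ≥ 2
Chain the implications: the middle term (k ≥ 17) links the two.
Conclusion: If k ≥ 26, then k ≥ 2.

If k ≥ 26, then k ≥ 2.


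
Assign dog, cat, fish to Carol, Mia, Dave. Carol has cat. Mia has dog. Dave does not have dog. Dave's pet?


From clues:
  Carol → cat
  Mia → dog
By elimination, Dave gets the remaining.

fish


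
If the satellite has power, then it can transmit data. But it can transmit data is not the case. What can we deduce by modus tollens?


Modus tollens: P → Q, ¬Q ⊢ ¬P
P: the satellite has power
Q: it can transmit data
We have P → Q and Q is false.
By modus tollens, P must be false.

It is not the case that the satellite has power


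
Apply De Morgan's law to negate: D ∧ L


De Morgan's law: ¬(P ∧ Q) ≡ ¬P ∨ ¬Q
¬(D ∧ L) = ¬D ∨ ¬L

¬D ∨ ¬L


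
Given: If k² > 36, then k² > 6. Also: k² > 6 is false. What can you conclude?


Modus tollens: P → Q, ¬Q ⊢ ¬P
P: k² > 36
Q: k² > 6
We have P → Q and Q is false.
By modus tollens, P must be false.

It is not the case that k² > 36


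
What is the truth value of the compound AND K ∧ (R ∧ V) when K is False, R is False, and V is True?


K = False, R = False, V = True
Step 1: R ∧ V = False AND True = False
Step 2: K ∧ False = False AND False = False
AND is true only when ALL operands are true.

False


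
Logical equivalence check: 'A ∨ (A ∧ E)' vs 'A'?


Expression 1: A ∨ (A ∧ E)
Expression 2: A
Truth table (A E | Expr1 Expr2):
  T T |   T     T
  T F |   T     T
  F T |   F     F
  F F |   F     F
All 4 rows agree, so the expressions are logically equivalent.

Yes


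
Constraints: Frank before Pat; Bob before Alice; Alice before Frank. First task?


Constraints: Frank before Pat; Bob before Alice; Alice before Frank
The first task can have nothing scheduled before it, so it must never appear on the right of a 'before'.
Tasks appearing after some 'before': Pat, Alice, Frank.
The only task not in that list is Bob → it is first.

Bob


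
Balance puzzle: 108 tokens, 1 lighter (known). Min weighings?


Each weighing has 3 outcomes (left heavy / balance / right heavy), so k weighings distinguish at most 3^k cases; splitting into three near-equal groups achieves this.
Need 3^k ≥ 108: 3^4 = 81 < 108 ≤ 3^5 = 243
k = ⌈log₃(108)⌉ = 5

5


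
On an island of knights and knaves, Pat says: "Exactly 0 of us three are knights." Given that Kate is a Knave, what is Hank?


Pat claims exactly 0 knights among Pat, Kate, Hank.
Given: Kate is a Knave.

Case 1: Pat is a Knight (tells truth)
  Then exactly 0 of the three are knights.
  Counting Pat, Kate: 1 knight(s) so far. Need -1 more → impossible.
Case 2: Pat is a Knave (lies)
  Then the count is NOT 0.
  If Hank = Knave, count = 0 = 0 → claim would be true, contradicts lie.
  If Hank = Knight, count = 1 ≠ 0 → lie confirmed ✓

Hank is a Knight.

Knight


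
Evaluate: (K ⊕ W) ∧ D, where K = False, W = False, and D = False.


K = False, W = False, D = False
Step 1: K ⊕ W = False XOR False = False
Step 2: False ∧ D = False AND False = False
XOR true when exactly one of K,W is true; then AND with D.

False


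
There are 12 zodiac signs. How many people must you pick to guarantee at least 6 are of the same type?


Pigeonhole: to guarantee k in one of n categories, need (k-1)×n + 1.
k = 6, n = 12
Minimum = (6-1) × 12 + 1 = 5 × 12 + 1

61


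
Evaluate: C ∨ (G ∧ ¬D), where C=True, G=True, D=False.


C = True, G = True, D = False
Expression: C ∨ (G ∧ ¬D)
Step 1: ¬D = NOT False = True
Step 2: G ∧ ¬D = True AND True = True
Step 3: C ∨ (True) = True OR True = True

True


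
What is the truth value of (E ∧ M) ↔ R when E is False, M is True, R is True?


E = False, M = True, R = True
Step 1: E ∧ M = False AND True = False
Step 2: (False) ↔ R: true when both sides have same truth value.
Result: False ↔ True = False

False


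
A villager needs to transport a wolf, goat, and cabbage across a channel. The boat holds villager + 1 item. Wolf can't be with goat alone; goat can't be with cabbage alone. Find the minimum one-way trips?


1. villager+goat → 2. villager ← 3. villager+wolf → 4. villager+goat ← 5. villager+cabbage → 6. villager ← 7. villager+goat →
Minimum trips = 7

7


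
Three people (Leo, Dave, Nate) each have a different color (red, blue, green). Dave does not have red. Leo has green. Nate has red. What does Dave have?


From clues:
  Nate → red
  Leo → green
By elimination, Dave gets the remaining.

blue


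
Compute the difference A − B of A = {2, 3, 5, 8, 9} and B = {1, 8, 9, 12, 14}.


A = {2, 3, 5, 8, 9}
B = {1, 8, 9, 12, 14}
Operation: difference A − B
In A but not B: 2, 3, 5

{2, 3, 5}


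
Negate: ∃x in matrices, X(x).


Original: ∃x X(x)
Rule: ¬∀→∃, ¬∃→∀, negate predicate.
Negation: ∀x ¬X(x)

∀x ¬X(x)


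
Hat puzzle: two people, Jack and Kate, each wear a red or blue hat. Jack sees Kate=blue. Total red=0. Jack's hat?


Total red = 0, Kate = blue
Red accounted for: 0
Remaining for Jack: 0
Jack's hat is blue.

blue


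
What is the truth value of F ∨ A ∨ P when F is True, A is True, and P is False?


F = True, A = True, P = False
Step 1: F ∨ A = True OR True = True
Step 2: True ∨ P = True OR False = True
OR is true when at least one operand is true.

True


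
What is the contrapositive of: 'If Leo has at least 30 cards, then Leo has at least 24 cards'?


Original: If Leo has at least 30 cards, then Leo has at least 24 cards
Contrapositive: If ¬Q, then ¬P
Negate Q: not (Leo has at least 24 cards)
Negate P: not (Leo has at least 30 cards)

If not (Leo has at least 24 cards), then not (Leo has at least 30 cards).


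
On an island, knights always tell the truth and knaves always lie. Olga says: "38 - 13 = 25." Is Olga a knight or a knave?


Statement: "38 - 13 = 25."
Actual: 38 - 13 = 25
Claimed: 25
Statement is TRUE → Olga tells the truth → Knight

Knight


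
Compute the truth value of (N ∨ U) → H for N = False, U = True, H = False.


N = False, U = True, H = False
Step 1: N ∨ U = False OR True = True
Step 2: (True) → H: false only when antecedent=True and H=False.
Result: False

False


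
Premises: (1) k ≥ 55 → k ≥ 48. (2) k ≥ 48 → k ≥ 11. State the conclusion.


Hypothetical syllogism: P → Q, Q → R ⊢ P → R
Premise 1: k ≥ 55 → k ≥ 48
Premise 2: k ≥ 48 → k ≥ 11
Chain the implications: the middle term (k ≥ 48) links the two.
Conclusion: If k ≥ 55, then k ≥ 11.

If k ≥ 55, then k ≥ 11.


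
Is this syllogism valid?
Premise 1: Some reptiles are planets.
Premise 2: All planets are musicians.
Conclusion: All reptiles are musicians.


Premise 1: Some reptiles are planets.
Premise 2: All planets are musicians.
Conclusion: All reptiles are musicians.
Fallacy: illicit minor. The minor term (reptiles) is distributed in the conclusion ('All reptiles ...') but undistributed in its premise ('Some reptiles are planets' doesn't cover all reptiles).
Only 'Some reptiles are musicians' follows, not 'All'.

Invalid


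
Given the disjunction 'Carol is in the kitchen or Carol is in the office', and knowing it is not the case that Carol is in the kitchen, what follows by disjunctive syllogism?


Disjunctive syllogism: P ∨ Q, ¬P ⊢ Q
Disjunction: Carol is in the kitchen ∨ Carol is in the office
We know it is not the case that Carol is in the kitchen.
By disjunctive syllogism, the other disjunct must be true.

Carol is in the office


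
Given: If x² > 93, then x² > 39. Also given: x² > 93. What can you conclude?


Modus ponens: P → Q, P ⊢ Q
P: x² > 93
Q: x² > 39
We have P → Q and P is true.
By modus ponens, Q must be true.

x² > 39


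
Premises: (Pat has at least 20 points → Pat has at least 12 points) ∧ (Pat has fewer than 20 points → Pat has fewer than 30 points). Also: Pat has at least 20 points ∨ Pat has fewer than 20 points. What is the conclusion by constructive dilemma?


Constructive dilemma: (P → Q) ∧ (R → S), P ∨ R ⊢ Q ∨ S
Premise 1: Pat has at least 20 points → Pat has at least 12 points
Premise 2: Pat has fewer than 20 points → Pat has fewer than 30 points
Premise 3: Pat has at least 20 points ∨ Pat has fewer than 20 points
Case 1: Assuming Pat has at least 20 points, then by Premise 1, Pat has at least 12 points.
Case 2: Assuming Pat has fewer than 20 points, then by Premise 2, Pat has fewer than 30 points.
Since one of Pat has at least 20 points or Pat has fewer than 20 points must hold, we get Pat has at least 12 points or Pat has fewer than 30 points.

Pat has at least 12 points or Pat has fewer than 30 points.


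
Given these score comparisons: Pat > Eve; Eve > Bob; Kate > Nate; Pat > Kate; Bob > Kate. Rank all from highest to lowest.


Constraints: Pat > Eve; Eve > Bob; Kate > Nate; Pat > Kate; Bob > Kate
Method: at each step, the next-highest is the one remaining person who never appears on the smaller side of a constraint between remaining people.
  Step 1: remaining {Pat, Kate, Eve, Bob, Nate}; on the smaller side: {Kate, Eve, Bob, Nate} → Pat is next (Pat > Eve; Pat > Kate).
  Step 2: remaining {Kate, Eve, Bob, Nate}; on the smaller side: {Kate, Bob, Nate} → Eve is next (Eve > Bob).
  Step 3: remaining {Kate, Bob, Nate}; on the smaller side: {Kate, Nate} → Bob is next (Bob > Kate).
  Step 4: remaining {Kate, Nate}; on the smaller side: {Nate} → Kate is next (Kate > Nate).
  Step 5: only Nate remains → lowest.
Final ranking (highest to lowest):

Pat > Eve > Bob > Kate > Nate


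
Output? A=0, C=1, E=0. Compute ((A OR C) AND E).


A OR C = 0|1 = 1
1 AND 0 = 0

0


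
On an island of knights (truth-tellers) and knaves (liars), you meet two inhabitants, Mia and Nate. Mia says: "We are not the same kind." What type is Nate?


Mia says: "We are not the same kind."
Case 1: Mia is a Knight (truth-teller)
  Statement is true → they ARE different → Nate is a Knave
Case 2: Mia is a Knave (liar)
  Statement is false → they are NOT different → Nate is a Knave
In both cases, Nate is a Knave.

Knave


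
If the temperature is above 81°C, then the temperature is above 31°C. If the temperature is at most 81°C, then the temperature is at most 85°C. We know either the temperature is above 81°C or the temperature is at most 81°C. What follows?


Constructive dilemma: (P → Q) ∧ (R → S), P ∨ R ⊢ Q ∨ S
Premise 1: the temperature is above 81°C → the temperature is above 31°C
Premise 2: the temperature is at most 81°C → the temperature is at most 85°C
Premise 3: the temperature is above 81°C ∨ the temperature is at most 81°C
Case 1: Assuming the temperature is above 81°C, then by Premise 1, the temperature is above 31°C.
Case 2: Assuming the temperature is at most 81°C, then by Premise 2, the temperature is at most 85°C.
Since one of the temperature is above 81°C or the temperature is at most 81°C must hold, we get the temperature is above 31°C or the temperature is at most 85°C.

The temperature is above 31°C or the temperature is at most 85°C.


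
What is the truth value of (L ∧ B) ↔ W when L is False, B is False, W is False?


L = False, B = False, W = False
Step 1: L ∧ B = False AND False = False
Step 2: (False) ↔ W: true when both sides have same truth value.
Result: False ↔ False = True

True


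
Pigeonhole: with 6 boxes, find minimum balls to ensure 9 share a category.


Pigeonhole: to guarantee k in one of n categories, need (k-1)×n + 1.
k = 9, n = 6
Minimum = (9-1) × 6 + 1 = 8 × 6 + 1

49


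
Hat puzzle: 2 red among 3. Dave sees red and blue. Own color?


Total red = 2, seen red = 1
Own red = 2 - 1 = 1
Dave's hat is red.

red


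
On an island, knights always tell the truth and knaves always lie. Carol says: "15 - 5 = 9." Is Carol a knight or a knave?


Statement: "15 - 5 = 9."
Actual: 15 - 5 = 10
Claimed: 9
Statement is FALSE → Carol lies → Knave

Knave


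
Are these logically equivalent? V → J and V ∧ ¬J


Expression 1: V → J
Expression 2: V ∧ ¬J
Truth table (V J | Expr1 Expr2):
  T T |   T     F   ← differ
  T F |   F     T   ← differ
  F T |   T     F   ← differ
  F F |   T     F   ← differ
Counterexample: V=T, J=T gives Expr1 = T but Expr2 = F, so the expressions are NOT logically equivalent.

No


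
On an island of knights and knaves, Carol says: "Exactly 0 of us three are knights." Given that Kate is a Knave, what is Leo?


Carol claims exactly 0 knights among Carol, Kate, Leo.
Given: Kate is a Knave.

Case 1: Carol is a Knight (tells truth)
  Then exactly 0 of the three are knights.
  Counting Carol, Kate: 1 knight(s) so far. Need -1 more → impossible.
Case 2: Carol is a Knave (lies)
  Then the count is NOT 0.
  If Leo = Knave, count = 0 = 0 → claim would be true, contradicts lie.
  If Leo = Knight, count = 1 ≠ 0 → lie confirmed ✓

Leo is a Knight.

Knight


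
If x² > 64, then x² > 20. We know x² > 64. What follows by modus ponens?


Modus ponens: P → Q, P ⊢ Q
P: x² > 64
Q: x² > 20
We have P → Q and P is true.
By modus ponens, Q must be true.

x² > 20


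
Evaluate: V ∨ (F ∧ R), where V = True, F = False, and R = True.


V = True, F = False, R = True
Step 1: F ∧ R = False AND True = False
Step 2: V ∨ False = True OR False = True
AND evaluated first (higher precedence); then OR applied.

True


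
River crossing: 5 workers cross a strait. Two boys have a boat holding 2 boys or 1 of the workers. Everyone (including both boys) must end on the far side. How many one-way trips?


Per crossing of one of the workers: boys→, one←, one of the workers→, one← = 4 trips
5 × 4 = 20, + 1 final boys→ = 21
Minimum trips = 21

21


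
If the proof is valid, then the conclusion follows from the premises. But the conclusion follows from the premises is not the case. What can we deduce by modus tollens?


Modus tollens: P → Q, ¬Q ⊢ ¬P
P: the proof is valid
Q: the conclusion follows from the premises
We have P → Q and Q is false.
By modus tollens, P must be false.

It is not the case that the proof is valid


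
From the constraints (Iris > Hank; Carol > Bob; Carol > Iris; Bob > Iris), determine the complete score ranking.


Constraints: Iris > Hank; Carol > Bob; Carol > Iris; Bob > Iris
Method: at each step, the next-highest is the one remaining person who never appears on the smaller side of a constraint between remaining people.
  Step 1: remaining {Carol, Bob, Hank, Iris}; on the smaller side: {Bob, Hank, Iris} → Carol is next (Carol > Bob; Carol > Iris).
  Step 2: remaining {Bob, Hank, Iris}; on the smaller side: {Hank, Iris} → Bob is next (Bob > Iris).
  Step 3: remaining {Hank, Iris}; on the smaller side: {Hank} → Iris is next (Iris > Hank).
  Step 4: only Hank remains → lowest.
Final ranking (highest to lowest):

Carol > Bob > Iris > Hank


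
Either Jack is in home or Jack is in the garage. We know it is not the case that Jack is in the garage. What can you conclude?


Disjunctive syllogism: P ∨ Q, ¬P ⊢ Q
Disjunction: Jack is in home ∨ Jack is in the garage
We know it is not the case that Jack is in the garage.
By disjunctive syllogism, the other disjunct must be true.

Jack is in home


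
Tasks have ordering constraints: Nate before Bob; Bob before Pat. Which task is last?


Constraints: Nate before Bob; Bob before Pat
The last task can have nothing scheduled after it, so it must never appear on the left of a 'before'.
Tasks appearing before some other task: Nate, Bob.
The only task not in that list is Pat → it is last.

Pat


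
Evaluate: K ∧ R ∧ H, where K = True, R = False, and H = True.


K = True, R = False, H = True
Step 1: K ∧ R = True AND False = False
Step 2: (False) ∧ H = (False) AND True = False
AND is true only when ALL operands are true.

False


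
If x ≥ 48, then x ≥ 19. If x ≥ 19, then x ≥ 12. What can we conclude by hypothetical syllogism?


Hypothetical syllogism: P → Q, Q → R ⊢ P → R
Premise 1: x ≥ 48 → x ≥ 19
Premise 2: x ≥ 19 → x ≥ 12
Chain the implications: the middle term (x ≥ 19) links the two.
Conclusion: If x ≥ 48, then x ≥ 12.

If x ≥ 48, then x ≥ 12.


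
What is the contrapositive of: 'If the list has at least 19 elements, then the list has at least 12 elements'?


Original: If the list has at least 19 elements, then the list has at least 12 elements
Contrapositive: If ¬Q, then ¬P
Negate Q: not (the list has at least 12 elements)
Negate P: not (the list has at least 19 elements)

If not (the list has at least 12 elements), then not (the list has at least 19 elements).


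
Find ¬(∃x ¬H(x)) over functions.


Original: ∃x ¬H(x)
Rule: ¬∀→∃, ¬∃→∀, negate predicate.
Negation: ∀x H(x)

∀x H(x)


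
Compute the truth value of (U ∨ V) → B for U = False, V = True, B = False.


U = False, V = True, B = False
Step 1: U ∨ V = False OR True = True
Step 2: (True) → B: false only when antecedent=True and B=False.
Result: False

False


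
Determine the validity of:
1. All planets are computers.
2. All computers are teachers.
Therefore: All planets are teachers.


Premise 1: All planets are computers.
Premise 2: All computers are teachers.
Conclusion: All planets are teachers.
Barbara syllogism (AAA-1): All A are B, All B are C → All A are C.
Middle term (computers) distributed in premise 2.

Valid


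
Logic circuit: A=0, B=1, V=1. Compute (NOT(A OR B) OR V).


A OR B = 1
NOT(1) = 0
0 OR 1 = 1

1


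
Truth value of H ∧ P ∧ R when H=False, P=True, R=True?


H = False, P = True, R = True
Expression: H ∧ P ∧ R
Step 1: H ∧ P = False AND True = False
Step 2: (False) ∧ R = False AND True = False

False


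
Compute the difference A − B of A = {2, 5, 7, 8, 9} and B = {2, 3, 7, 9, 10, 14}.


A = {2, 5, 7, 8, 9}
B = {2, 3, 7, 9, 10, 14}
Operation: difference A − B
In A but not B: 5, 8

{5, 8}


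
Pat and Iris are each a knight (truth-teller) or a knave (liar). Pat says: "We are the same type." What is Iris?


Pat says: "We are the same type."
Case 1: Pat is a Knight (truth-teller)
  Statement is true → they ARE the same → Iris is also a Knight
Case 2: Pat is a Knave (liar)
  Statement is false → they are NOT the same → Iris is a Knight
In both cases, Iris is a Knight.

Knight


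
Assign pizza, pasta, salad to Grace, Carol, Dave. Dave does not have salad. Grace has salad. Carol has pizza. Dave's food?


From clues:
  Grace → salad
  Carol → pizza
By elimination, Dave gets the remaining.

pasta


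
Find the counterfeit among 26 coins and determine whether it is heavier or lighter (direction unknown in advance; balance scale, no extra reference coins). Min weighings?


Let n = 26. 52 possibilities (n coins × lighter/heavier); each weighing has 3 outcomes.
Bound for k weighings: say the first weighing puts j coins on each pan. If it tips, the 2j weighed coins remain suspects (each with a known direction) and k-1 weighings give 3^(k-1) outcomes; 3^(k-1) is odd, so 2j ≤ 3^(k-1) - 1. If it balances, the n - 2j unweighed coins remain with direction unknown: 2(n - 2j) ≤ 3^(k-1) - 1 by the same parity argument. Adding, n ≤ (3^(k-1) - 1) + (3^(k-1) - 1)/2 = (3^k - 3)/2, and the classical three-group strategy achieves this (3 coins in 2 weighings, 12 in 3, 39 in 4, 120 in 5).
So we need the smallest k with (3^k - 3)/2 ≥ 26.
k = 3: (3^3 - 3)/2 = 12 < 26 ✗
k = 4: (3^4 - 3)/2 = 39 ≥ 26 ✓

4


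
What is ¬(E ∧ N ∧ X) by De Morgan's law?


De Morgan's law: ¬(P ∧ Q ∧ R) ≡ ¬P ∨ ¬Q ∨ ¬R
¬(E ∧ N ∧ X) = ¬E ∨ ¬N ∨ ¬X

¬E ∨ ¬N ∨ ¬X


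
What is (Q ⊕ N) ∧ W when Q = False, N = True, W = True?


Q = False, N = True, W = True
Step 1: Q ⊕ N = False XOR True = True
Step 2: True ∧ W = True AND True = True
XOR true when exactly one of Q,N is true; then AND with W.

True


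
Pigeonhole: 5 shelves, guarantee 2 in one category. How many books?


Pigeonhole: to guarantee k in one of n categories, need (k-1)×n + 1.
k = 2, n = 5
Minimum = (2-1) × 5 + 1 = 1 × 5 + 1

6


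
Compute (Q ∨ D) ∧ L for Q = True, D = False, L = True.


Q = True, D = False, L = True
Step 1: Q ∨ D = True OR False = True
Step 2: True ∧ L = True AND True = True
OR is true when at least one operand is true; AND requires both.

True


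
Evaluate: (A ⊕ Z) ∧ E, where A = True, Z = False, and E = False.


A = True, Z = False, E = False
Step 1: A ⊕ Z = True XOR False = True
Step 2: True ∧ E = True AND False = False
XOR true when exactly one of A,Z is true; then AND with E.

False


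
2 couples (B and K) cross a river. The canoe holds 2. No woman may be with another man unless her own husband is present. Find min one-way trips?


Label couples B and K.
1. WB+WK → (far: WB,WK; near: HB,HK)
2. WB ←   (far: WK; near: HB,HK,WB)
3. HB+HK → (far: HB,HK,WK; near: WB)
4. HB ←   (far: HK,WK; near: HB,WB)  — HB returns, since WB is alone on near bank
5. HB+WB → (far: all four; near: empty)
Every state respects the constraint.
Minimum trips = 5

5


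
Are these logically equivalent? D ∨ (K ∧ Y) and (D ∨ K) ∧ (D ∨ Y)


Expression 1: D ∨ (K ∧ Y)
Expression 2: (D ∨ K) ∧ (D ∨ Y)
Truth table (D K Y | Expr1 Expr2):
  T T T |   T     T
  T T F |   T     T
  T F T |   T     T
  T F F |   T     T
  F T T |   T     T
  F T F |   F     F
  F F T |   F     F
  F F F |   F     F
All 8 rows agree, so the expressions are logically equivalent.

Yes


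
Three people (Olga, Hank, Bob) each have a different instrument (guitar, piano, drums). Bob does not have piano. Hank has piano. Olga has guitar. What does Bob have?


From clues:
  Olga → guitar
  Hank → piano
By elimination, Bob gets the remaining.

drums


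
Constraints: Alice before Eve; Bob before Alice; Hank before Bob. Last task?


Constraints: Alice before Eve; Bob before Alice; Hank before Bob
The last task can have nothing scheduled after it, so it must never appear on the left of a 'before'.
Tasks appearing before some other task: Alice, Bob, Hank.
The only task not in that list is Eve → it is last.

Eve


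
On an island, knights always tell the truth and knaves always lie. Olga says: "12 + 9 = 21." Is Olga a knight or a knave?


Statement: "12 + 9 = 21."
Actual: 12 + 9 = 21
Claimed: 21
Statement is TRUE → Olga tells the truth → Knight

Knight


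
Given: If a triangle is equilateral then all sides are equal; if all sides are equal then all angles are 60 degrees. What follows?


Hypothetical syllogism: P → Q, Q → R ⊢ P → R
Premise 1: a triangle is equilateral → all sides are equal
Premise 2: all sides are equal → all angles are 60 degrees
Chain the implications: the middle term (all sides are equal) links the two.
Conclusion: If a triangle is equilateral, then all angles are 60 degrees.

If a triangle is equilateral, then all angles are 60 degrees.


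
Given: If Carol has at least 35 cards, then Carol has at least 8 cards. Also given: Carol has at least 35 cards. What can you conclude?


Modus ponens: P → Q, P ⊢ Q
P: Carol has at least 35 cards
Q: Carol has at least 8 cards
We have P → Q and P is true.
By modus ponens, Q must be true.

Carol has at least 8 cards


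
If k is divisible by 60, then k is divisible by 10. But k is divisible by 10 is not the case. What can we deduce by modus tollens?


Modus tollens: P → Q, ¬Q ⊢ ¬P
P: k is divisible by 60
Q: k is divisible by 10
We have P → Q and Q is false.
By modus tollens, P must be false.

It is not the case that k is divisible by 60


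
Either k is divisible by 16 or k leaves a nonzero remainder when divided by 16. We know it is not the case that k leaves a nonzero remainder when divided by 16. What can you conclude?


Disjunctive syllogism: P ∨ Q, ¬P ⊢ Q
Disjunction: k is divisible by 16 ∨ k leaves a nonzero remainder when divided by 16
We know it is not the case that k leaves a nonzero remainder when divided by 16.
By disjunctive syllogism, the other disjunct must be true.

k is divisible by 16


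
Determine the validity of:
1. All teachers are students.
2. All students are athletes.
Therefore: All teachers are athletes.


Premise 1: All teachers are students.
Premise 2: All students are athletes.
Conclusion: All teachers are athletes.
Barbara syllogism (AAA-1): All A are B, All B are C → All A are C.
Middle term (students) distributed in premise 2.

Valid


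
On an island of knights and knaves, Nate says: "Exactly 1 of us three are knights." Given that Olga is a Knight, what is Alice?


Nate claims exactly 1 knights among Nate, Olga, Alice.
Given: Olga is a Knight.

Case 1: Nate is a Knight (tells truth)
  Then exactly 1 of the three are knights.
  Counting Nate, Olga: 2 knight(s) so far. Need -1 more → impossible.
Case 2: Nate is a Knave (lies)
  Then the count is NOT 1.
  If Alice = Knave, count = 1 = 1 → claim would be true, contradicts lie.
  If Alice = Knight, count = 2 ≠ 1 → lie confirmed ✓

Alice is a Knight.

Knight


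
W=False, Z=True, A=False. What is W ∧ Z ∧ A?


W = False, Z = True, A = False
Expression: W ∧ Z ∧ A
Step 1: W ∧ Z = False AND True = False
Step 2: (False) ∧ A = False AND False = False

False


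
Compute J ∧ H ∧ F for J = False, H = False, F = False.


J = False, H = False, F = False
Step 1: J ∧ H = False AND False = False
Step 2: (False) ∧ F = (False) AND False = False
AND is true only when ALL operands are true.

False


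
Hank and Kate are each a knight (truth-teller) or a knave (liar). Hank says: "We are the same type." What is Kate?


Hank says: "We are the same type."
Case 1: Hank is a Knight (truth-teller)
  Statement is true → they ARE the same → Kate is also a Knight
Case 2: Hank is a Knave (liar)
  Statement is false → they are NOT the same → Kate is a Knight
In both cases, Kate is a Knight.

Knight


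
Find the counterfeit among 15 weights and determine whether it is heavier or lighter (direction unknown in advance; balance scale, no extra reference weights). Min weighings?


Let n = 15. 30 possibilities (n weights × lighter/heavier); each weighing has 3 outcomes.
Bound for k weighings: say the first weighing puts j weights on each pan. If it tips, the 2j weighed weights remain suspects (each with a known direction) and k-1 weighings give 3^(k-1) outcomes; 3^(k-1) is odd, so 2j ≤ 3^(k-1) - 1. If it balances, the n - 2j unweighed weights remain with direction unknown: 2(n - 2j) ≤ 3^(k-1) - 1 by the same parity argument. Adding, n ≤ (3^(k-1) - 1) + (3^(k-1) - 1)/2 = (3^k - 3)/2, and the classical three-group strategy achieves this (3 weights in 2 weighings, 12 in 3, 39 in 4, 120 in 5).
So we need the smallest k with (3^k - 3)/2 ≥ 15.
k = 3: (3^3 - 3)/2 = 12 < 15 ✗
k = 4: (3^4 - 3)/2 = 39 ≥ 15 ✓

4


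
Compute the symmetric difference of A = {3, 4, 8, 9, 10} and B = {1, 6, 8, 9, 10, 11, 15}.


A = {3, 4, 8, 9, 10}
B = {1, 6, 8, 9, 10, 11, 15}
Operation: symmetric difference
In A only: [3, 4], in B only: [1, 6, 11, 15]

{1, 3, 4, 6, 11, 15}


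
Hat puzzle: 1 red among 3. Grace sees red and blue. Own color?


Total red = 1, seen red = 1
Own red = 1 - 1 = 0
Grace's hat is blue.

blue


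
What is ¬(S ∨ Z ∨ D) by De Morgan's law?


De Morgan's law: ¬(P ∨ Q ∨ R) ≡ ¬P ∧ ¬Q ∧ ¬R
¬(S ∨ Z ∨ D) = ¬S ∧ ¬Z ∧ ¬D

¬S ∧ ¬Z ∧ ¬D


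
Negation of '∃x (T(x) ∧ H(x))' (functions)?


Original: ∃x (T(x) ∧ H(x))
Rule: ¬∀→∃, ¬∃→∀, negate predicate.
Negation: ∀x (¬T(x) ∨ ¬H(x))

∀x (¬T(x) ∨ ¬H(x))


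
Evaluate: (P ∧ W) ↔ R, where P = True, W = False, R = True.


P = True, W = False, R = True
Step 1: P ∧ W = True AND False = False
Step 2: (False) ↔ R: true when both sides have same truth value.
Result: False ↔ True = False

False


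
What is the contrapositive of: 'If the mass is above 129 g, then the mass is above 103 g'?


Original: If the mass is above 129 g, then the mass is above 103 g
Contrapositive: If ¬Q, then ¬P
Negate Q: not (the mass is above 103 g)
Negate P: not (the mass is above 129 g)

If not (the mass is above 103 g), then not (the mass is above 129 g).


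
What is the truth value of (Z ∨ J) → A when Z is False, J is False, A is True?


Z = False, J = False, A = True
Step 1: Z ∨ J = False OR False = False
Step 2: (False) → A: false only when antecedent=True and A=False.
Result: True

True


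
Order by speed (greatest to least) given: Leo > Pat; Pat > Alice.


Constraints: Leo > Pat; Pat > Alice
Method: at each step, the next-highest is the one remaining person who never appears on the smaller side of a constraint between remaining people.
  Step 1: remaining {Leo, Pat, Alice}; on the smaller side: {Pat, Alice} → Leo is next (Leo > Pat).
  Step 2: remaining {Pat, Alice}; on the smaller side: {Alice} → Pat is next (Pat > Alice).
  Step 3: only Alice remains → lowest.
Final ranking (highest to lowest):

Leo > Pat > Alice


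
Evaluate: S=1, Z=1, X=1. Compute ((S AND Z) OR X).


S AND Z = 1&1 = 1
1 OR 1 = 1

1


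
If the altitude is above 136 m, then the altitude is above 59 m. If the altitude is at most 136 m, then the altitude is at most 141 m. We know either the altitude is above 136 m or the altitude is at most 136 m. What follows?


Constructive dilemma: (P → Q) ∧ (R → S), P ∨ R ⊢ Q ∨ S
Premise 1: the altitude is above 136 m → the altitude is above 59 m
Premise 2: the altitude is at most 136 m → the altitude is at most 141 m
Premise 3: the altitude is above 136 m ∨ the altitude is at most 136 m
Case 1: Assuming the altitude is above 136 m, then by Premise 1, the altitude is above 59 m.
Case 2: Assuming the altitude is at most 136 m, then by Premise 2, the altitude is at most 141 m.
Since one of the altitude is above 136 m or the altitude is at most 136 m must hold, we get the altitude is above 59 m or the altitude is at most 141 m.

The altitude is above 59 m or the altitude is at most 141 m.


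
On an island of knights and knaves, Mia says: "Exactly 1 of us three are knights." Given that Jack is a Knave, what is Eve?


Mia claims exactly 1 knights among Mia, Jack, Eve.
Given: Jack is a Knave.

Case 1: Mia is a Knight (tells truth)
  Then exactly 1 of the three are knights.
  Counting Mia, Jack: 1 knight(s) so far. Need 0 more → Eve = Knave.
Case 2: Mia is a Knave (lies)
  Then the count is NOT 1.
  If Eve = Knight, count = 1 = 1 → claim would be true, contradicts lie.
  If Eve = Knave, count = 0 ≠ 1 → lie confirmed ✓

Eve is a Knave.

Knave


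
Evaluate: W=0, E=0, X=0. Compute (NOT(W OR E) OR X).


W OR E = 0
NOT(0) = 1
1 OR 0 = 1

1


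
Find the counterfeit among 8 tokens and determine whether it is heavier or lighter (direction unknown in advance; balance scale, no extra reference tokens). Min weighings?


Let n = 8. 16 possibilities (n tokens × lighter/heavier); each weighing has 3 outcomes.
Bound for k weighings: say the first weighing puts j tokens on each pan. If it tips, the 2j weighed tokens remain suspects (each with a known direction) and k-1 weighings give 3^(k-1) outcomes; 3^(k-1) is odd, so 2j ≤ 3^(k-1) - 1. If it balances, the n - 2j unweighed tokens remain with direction unknown: 2(n - 2j) ≤ 3^(k-1) - 1 by the same parity argument. Adding, n ≤ (3^(k-1) - 1) + (3^(k-1) - 1)/2 = (3^k - 3)/2, and the classical three-group strategy achieves this (3 tokens in 2 weighings, 12 in 3, 39 in 4, 120 in 5).
So we need the smallest k with (3^k - 3)/2 ≥ 8.
k = 2: (3^2 - 3)/2 = 3 < 8 ✗
k = 3: (3^3 - 3)/2 = 12 ≥ 8 ✓

3


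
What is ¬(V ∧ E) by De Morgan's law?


De Morgan's law: ¬(P ∧ Q) ≡ ¬P ∨ ¬Q
¬(V ∧ E) = ¬V ∨ ¬E

¬V ∨ ¬E


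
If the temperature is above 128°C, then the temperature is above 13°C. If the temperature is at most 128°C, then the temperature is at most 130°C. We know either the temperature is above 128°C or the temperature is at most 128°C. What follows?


Constructive dilemma: (P → Q) ∧ (R → S), P ∨ R ⊢ Q ∨ S
Premise 1: the temperature is above 128°C → the temperature is above 13°C
Premise 2: the temperature is at most 128°C → the temperature is at most 130°C
Premise 3: the temperature is above 128°C ∨ the temperature is at most 128°C
Case 1: Assuming the temperature is above 128°C, then by Premise 1, the temperature is above 13°C.
Case 2: Assuming the temperature is at most 128°C, then by Premise 2, the temperature is at most 130°C.
Since one of the temperature is above 128°C or the temperature is at most 128°C must hold, we get the temperature is above 13°C or the temperature is at most 130°C.

The temperature is above 13°C or the temperature is at most 130°C.


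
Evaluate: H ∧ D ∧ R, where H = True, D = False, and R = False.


H = True, D = False, R = False
Step 1: H ∧ D = True AND False = False
Step 2: (False) ∧ R = (False) AND False = False
AND is true only when ALL operands are true.

False


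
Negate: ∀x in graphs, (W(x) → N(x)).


Original: ∀x (W(x) → N(x))
Rule: ¬∀→∃, ¬∃→∀, negate predicate.
Negation: ∃x (W(x) ∧ ¬N(x))

∃x (W(x) ∧ ¬N(x))


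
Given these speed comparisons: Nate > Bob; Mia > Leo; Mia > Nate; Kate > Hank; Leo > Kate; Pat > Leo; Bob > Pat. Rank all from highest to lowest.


Constraints: Nate > Bob; Mia > Leo; Mia > Nate; Kate > Hank; Leo > Kate; Pat > Leo; Bob > Pat
Method: at each step, the next-highest is the one remaining person who never appears on the smaller side of a constraint between remaining people.
  Step 1: remaining {Bob, Nate, Leo, Hank, Pat, Kate, Mia}; on the smaller side: {Bob, Nate, Leo, Hank, Pat, Kate} → Mia is next (Mia > Leo; Mia > Nate).
  Step 2: remaining {Bob, Nate, Leo, Hank, Pat, Kate}; on the smaller side: {Bob, Leo, Hank, Pat, Kate} → Nate is next (Nate > Bob).
  Step 3: remaining {Bob, Leo, Hank, Pat, Kate}; on the smaller side: {Leo, Hank, Pat, Kate} → Bob is next (Bob > Pat).
  Step 4: remaining {Leo, Hank, Pat, Kate}; on the smaller side: {Leo, Hank, Kate} → Pat is next (Pat > Leo).
  Step 5: remaining {Leo, Hank, Kate}; on the smaller side: {Hank, Kate} → Leo is next (Leo > Kate).
  Step 6: remaining {Hank, Kate}; on the smaller side: {Hank} → Kate is next (Kate > Hank).
  Step 7: only Hank remains → lowest.
Final ranking (highest to lowest):

Mia > Nate > Bob > Pat > Leo > Kate > Hank
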